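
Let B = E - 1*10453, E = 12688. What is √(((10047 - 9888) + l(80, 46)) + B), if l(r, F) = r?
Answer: √2474 ≈ 49.739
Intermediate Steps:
B = 2235 (B = 12688 - 1*10453 = 12688 - 10453 = 2235)
√(((10047 - 9888) + l(80, 46)) + B) = √(((10047 - 9888) + 80) + 2235) = √((159 + 80) + 2235) = √(239 + 2235) = √2474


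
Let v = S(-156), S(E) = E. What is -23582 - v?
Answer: -23426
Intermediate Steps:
v = -156
-23582 - v = -23582 - 1*(-156) = -23582 + 156 = -23426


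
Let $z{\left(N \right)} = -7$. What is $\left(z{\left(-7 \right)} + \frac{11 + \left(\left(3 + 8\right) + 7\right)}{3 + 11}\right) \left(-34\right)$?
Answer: $\frac{1173}{7} \approx 167.57$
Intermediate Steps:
$\left(z{\left(-7 \right)} + \frac{11 + \left(\left(3 + 8\right) + 7\right)}{3 + 11}\right) \left(-34\right) = \left(-7 + \frac{11 + \left(\left(3 + 8\right) + 7\right)}{3 + 11}\right) \left(-34\right) = \left(-7 + \frac{11 + \left(11 + 7\right)}{14}\right) \left(-34\right) = \left(-7 + \left(11 + 18\right) \frac{1}{14}\right) \left(-34\right) = \left(-7 + 29 \cdot \frac{1}{14}\right) \left(-34\right) = \left(-7 + \frac{29}{14}\right) \left(-34\right) = \left(- \frac{69}{14}\right) \left(-34\right) = \frac{1173}{7}$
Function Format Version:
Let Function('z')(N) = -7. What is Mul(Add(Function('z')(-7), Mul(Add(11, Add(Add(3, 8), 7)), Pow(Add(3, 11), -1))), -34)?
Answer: Rational(1173, 7) ≈ 167.57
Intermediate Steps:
Mul(Add(Function('z')(-7), Mul(Add(11, Add(Add(3, 8), 7)), Pow(Add(3, 11), -1))), -34) = Mul(Add(-7, Mul(Add(11, Add(Add(3, 8), 7)), Pow(Add(3, 11), -1))), -34) = Mul(Add(-7, Mul(Add(11, Add(11, 7)), Pow(14, -1))), -34) = Mul(Add(-7, Mul(Add(11, 18), Rational(1, 14))), -34) = Mul(Add(-7, Mul(29, Rational(1, 14))), -34) = Mul(Add(-7, Rational(29, 14)), -34) = Mul(Rational(-69, 14), -34) = Rational(1173, 7)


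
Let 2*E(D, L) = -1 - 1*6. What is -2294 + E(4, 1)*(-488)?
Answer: -586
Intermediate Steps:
E(D, L) = -7/2 (E(D, L) = (-1 - 1*6)/2 = (-1 - 6)/2 = (½)*(-7) = -7/2)
-2294 + E(4, 1)*(-488) = -2294 - 7/2*(-488) = -2294 + 1708 = -586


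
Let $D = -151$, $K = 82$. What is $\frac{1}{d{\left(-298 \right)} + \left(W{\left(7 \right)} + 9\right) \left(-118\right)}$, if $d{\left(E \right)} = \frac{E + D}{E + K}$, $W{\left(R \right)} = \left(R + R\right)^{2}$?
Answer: $- \frac{216}{5224591} \approx -4.1343 \cdot 10^{-5}$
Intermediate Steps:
$W{\left(R \right)} = 4 R^{2}$ ($W{\left(R \right)} = \left(2 R\right)^{2} = 4 R^{2}$)
$d{\left(E \right)} = \frac{-151 + E}{82 + E}$ ($d{\left(E \right)} = \frac{E - 151}{E + 82} = \frac{-151 + E}{82 + E}$)
$\frac{1}{d{\left(-298 \right)} + \left(W{\left(7 \right)} + 9\right) \left(-118\right)} = \frac{1}{\frac{-151 - 298}{82 - 298} + \left(4 \cdot 7^{2} + 9\right) \left(-118\right)} = \frac{1}{\frac{1}{-216} \left(-449\right) + \left(4 \cdot 49 + 9\right) \left(-118\right)} = \frac{1}{\left(- \frac{1}{216}\right) \left(-449\right) + \left(196 + 9\right) \left(-118\right)} = \frac{1}{\frac{449}{216} + 205 \left(-118\right)} = \frac{1}{\frac{449}{216} - 24190} = \frac{1}{- \frac{5224591}{216}} = - \frac{216}{5224591}$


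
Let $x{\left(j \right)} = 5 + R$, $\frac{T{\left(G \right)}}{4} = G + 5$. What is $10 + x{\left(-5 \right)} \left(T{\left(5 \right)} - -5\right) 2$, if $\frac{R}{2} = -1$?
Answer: $280$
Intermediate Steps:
$R = -2$ ($R = 2 \left(-1\right) = -2$)
$T{\left(G \right)} = 20 + 4 G$ ($T{\left(G \right)} = 4 \left(G + 5\right) = 4 \left(5 + G\right) = 20 + 4 G$)
$x{\left(j \right)} = 3$ ($x{\left(j \right)} = 5 - 2 = 3$)
$10 + x{\left(-5 \right)} \left(T{\left(5 \right)} - -5\right) 2 = 10 + 3 \left(\left(20 + 4 \cdot 5\right) - -5\right) 2 = 10 + 3 \left(\left(20 + 20\right) + 5\right) 2 = 10 + 3 \left(40 + 5\right) 2 = 10 + 3 \cdot 45 \cdot 2 = 10 + 135 \cdot 2 = 10 + 270 = 280$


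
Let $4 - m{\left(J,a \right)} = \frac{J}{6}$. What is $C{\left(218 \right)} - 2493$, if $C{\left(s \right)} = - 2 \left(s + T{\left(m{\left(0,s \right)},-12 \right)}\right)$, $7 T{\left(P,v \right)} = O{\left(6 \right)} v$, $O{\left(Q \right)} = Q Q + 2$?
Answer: $- \frac{19591}{7} \approx -2798.7$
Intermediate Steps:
$m{\left(J,a \right)} = 4 - \frac{J}{6}$
$O{\left(Q \right)} = 2 + Q^{2}$ ($O{\left(Q \right)} = Q^{2} + 2 = 2 + Q^{2}$)
$T{\left(P,v \right)} = \frac{38 v}{7}$ ($T{\left(P,v \right)} = \frac{\left(2 + 6^{2}\right) v}{7} = \frac{\left(2 + 36\right) v}{7} = \frac{38 v}{7}$)
$C{\left(s \right)} = \frac{912}{7} - 2 s$ ($C{\left(s \right)} = - 2 \left(s + \frac{38}{7} \left(-12\right)\right) = - 2 \left(s - \frac{456}{7}\right) = - 2 \left(- \frac{456}{7} + s\right) = \frac{912}{7} - 2 s$)
$C{\left(218 \right)} - 2493 = \left(\frac{912}{7} - 436\right) - 2493 = - \frac{2140}{7} - 2493 = - \frac{19591}{7}$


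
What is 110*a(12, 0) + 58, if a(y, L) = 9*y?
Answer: 11938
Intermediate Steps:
110*a(12, 0) + 58 = 110*(9*12) + 58 = 110*108 + 58 = 11880 + 58 = 11938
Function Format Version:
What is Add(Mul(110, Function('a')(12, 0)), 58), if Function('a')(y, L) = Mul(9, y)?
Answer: 11938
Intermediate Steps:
Add(Mul(110, Function('a')(12, 0)), 58) = Add(Mul(110, Mul(9, 12)), 58) = Add(Mul(110, 108), 58) = Add(11880, 58) = 11938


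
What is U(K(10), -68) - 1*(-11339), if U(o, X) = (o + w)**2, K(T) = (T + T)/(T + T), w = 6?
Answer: 11388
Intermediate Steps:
K(T) = 1 (K(T) = (2*T)/((2*T)) = (2*T)*(1/(2*T)) = 1)
U(o, X) = (6 + o)**2 (U(o, X) = (o + 6)**2 = (6 + o)**2)
U(K(10), -68) - 1*(-11339) = (6 + 1)**2 - 1*(-11339) = 7**2 + 11339 = 49 + 11339 = 11388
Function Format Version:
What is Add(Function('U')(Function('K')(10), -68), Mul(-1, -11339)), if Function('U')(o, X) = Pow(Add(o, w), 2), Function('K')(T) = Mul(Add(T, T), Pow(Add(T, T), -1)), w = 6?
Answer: 11388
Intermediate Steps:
Function('K')(T) = 1 (Function('K')(T) = Mul(Mul(2, T), Pow(Mul(2, T), -1)) = Mul(Mul(2, T), Mul(Rational(1, 2), Pow(T, -1))) = 1)
Function('U')(o, X) = Pow(Add(6, o), 2) (Function('U')(o, X) = Pow(Add(o, 6), 2) = Pow(Add(6, o), 2))
Add(Function('U')(Function('K')(10), -68), Mul(-1, -11339)) = Add(Pow(Add(6, 1), 2), Mul(-1, -11339)) = Add(Pow(7, 2), 11339) = Add(49, 11339) = 11388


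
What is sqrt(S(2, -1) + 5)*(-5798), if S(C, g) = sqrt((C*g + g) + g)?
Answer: -5798*sqrt(5 + 2*I) ≈ -13212.0 - 2544.4*I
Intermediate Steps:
S(C, g) = sqrt(2*g + C*g) (S(C, g) = sqrt((g + C*g) + g) = sqrt(2*g + C*g))
sqrt(S(2, -1) + 5)*(-5798) = sqrt(sqrt(-(2 + 2)) + 5)*(-5798) = sqrt(sqrt(-1*4) + 5)*(-5798) = sqrt(sqrt(-4) + 5)*(-5798) = sqrt(2*I + 5)*(-5798) = sqrt(5 + 2*I)*(-5798) = -5798*sqrt(5 + 2*I)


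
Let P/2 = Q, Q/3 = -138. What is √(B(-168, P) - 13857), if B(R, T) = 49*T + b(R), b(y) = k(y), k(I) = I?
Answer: I*√54597 ≈ 233.66*I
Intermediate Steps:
Q = -414 (Q = 3*(-138) = -414)
P = -828 (P = 2*(-414) = -828)
b(y) = y
B(R, T) = R + 49*T (B(R, T) = 49*T + R = R + 49*T)
√(B(-168, P) - 13857) = √((-168 + 49*(-828)) - 13857) = √((-168 - 40572) - 13857) = √(-40740 - 13857) = √(-54597) = I*√54597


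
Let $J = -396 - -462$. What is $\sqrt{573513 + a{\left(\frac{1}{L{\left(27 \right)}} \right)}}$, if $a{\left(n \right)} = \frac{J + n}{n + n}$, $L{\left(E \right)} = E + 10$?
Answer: $\frac{\sqrt{2298938}}{2} \approx 758.11$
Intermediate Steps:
$J = 66$ ($J = -396 + 462 = 66$)
$L{\left(E \right)} = 10 + E$
$a{\left(n \right)} = \frac{66 + n}{2 n}$ ($a{\left(n \right)} = \frac{66 + n}{n + n} = \frac{66 + n}{2 n}$)
$\sqrt{573513 + a{\left(\frac{1}{L{\left(27 \right)}} \right)}} = \sqrt{573513 + \frac{66 + \frac{1}{10 + 27}}{2 \frac{1}{10 + 27}}} = \sqrt{573513 + \frac{66 + \frac{1}{37}}{2 \cdot \frac{1}{37}}} = \sqrt{573513 + \frac{\frac{1}{\frac{1}{37}} \left(66 + \frac{1}{37}\right)}{2}} = \sqrt{573513 + \frac{1}{2} \cdot 37 \cdot \frac{2443}{37}} = \sqrt{573513 + \frac{2443}{2}} = \sqrt{\frac{1149469}{2}} = \frac{\sqrt{2298938}}{2}$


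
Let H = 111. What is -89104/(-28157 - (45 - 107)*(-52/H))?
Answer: 9890544/3128651 ≈ 3.1613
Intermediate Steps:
-89104/(-28157 - (45 - 107)*(-52/H)) = -89104/(-28157 - (45 - 107)*(-52/111)) = -89104/(-28157 - (-62)*(-52*1/111)) = -89104/(-28157 - (-62)*(-52)/111) = -89104/(-28157 - 1*3224/111) = -89104/(-28157 - 3224/111) = -89104/(-3128651/111) = -89104*(-111/3128651) = 9890544/3128651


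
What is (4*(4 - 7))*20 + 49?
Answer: -191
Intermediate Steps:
(4*(4 - 7))*20 + 49 = (4*(-3))*20 + 49 = -12*20 + 49 = -240 + 49 = -191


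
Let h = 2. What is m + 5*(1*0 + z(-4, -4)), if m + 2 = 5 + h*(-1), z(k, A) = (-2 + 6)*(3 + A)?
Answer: -19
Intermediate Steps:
z(k, A) = 12 + 4*A (z(k, A) = 4*(3 + A) = 12 + 4*A)
m = 1 (m = -2 + (5 + 2*(-1)) = -2 + (5 - 2) = -2 + 3 = 1)
m + 5*(1*0 + z(-4, -4)) = 1 + 5*(1*0 + (12 + 4*(-4))) = 1 + 5*(0 + (12 - 16)) = 1 + 5*(0 - 4) = 1 + 5*(-4) = 1 - 20 = -19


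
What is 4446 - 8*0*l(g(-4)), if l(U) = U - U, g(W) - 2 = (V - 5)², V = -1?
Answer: 4446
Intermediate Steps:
g(W) = 38 (g(W) = 2 + (-1 - 5)² = 2 + (-6)² = 2 + 36 = 38)
l(U) = 0
4446 - 8*0*l(g(-4)) = 4446 - 8*0*0 = 4446 - 0*0 = 4446 - 1*0 = 4446 + 0 = 4446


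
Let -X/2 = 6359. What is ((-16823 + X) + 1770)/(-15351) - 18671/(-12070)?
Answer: 12192441/3633070 ≈ 3.3560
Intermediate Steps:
X = -12718 (X = -2*6359 = -12718)
((-16823 + X) + 1770)/(-15351) - 18671/(-12070) = ((-16823 - 12718) + 1770)/(-15351) - 18671/(-12070) = (-29541 + 1770)*(-1/15351) - 18671*(-1/12070) = -27771*(-1/15351) + 18671/12070 = 9257/5117 + 18671/12070 = 12192441/3633070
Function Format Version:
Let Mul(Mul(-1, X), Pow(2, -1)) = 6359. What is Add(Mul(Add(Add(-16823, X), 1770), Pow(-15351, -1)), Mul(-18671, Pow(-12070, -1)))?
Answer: Rational(12192441, 3633070) ≈ 3.3560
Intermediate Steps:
X = -12718 (X = Mul(-2, 6359) = -12718)
Add(Mul(Add(Add(-16823, X), 1770), Pow(-15351, -1)), Mul(-18671, Pow(-12070, -1))) = Add(Mul(Add(Add(-16823, -12718), 1770), Pow(-15351, -1)), Mul(-18671, Pow(-12070, -1))) = Add(Mul(Add(-29541, 1770), Rational(-1, 15351)), Mul(-18671, Rational(-1, 12070))) = Add(Mul(-27771, Rational(-1, 15351)), Rational(18671, 12070)) = Add(Rational(9257, 5117), Rational(18671, 12070)) = Rational(12192441, 3633070)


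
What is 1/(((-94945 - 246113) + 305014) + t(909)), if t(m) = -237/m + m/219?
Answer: -22119/797171194 ≈ -2.7747e-5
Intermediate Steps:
t(m) = -237/m + m/219 (t(m) = -237/m + m*(1/219) = -237/m + m/219)
1/(((-94945 - 246113) + 305014) + t(909)) = 1/(((-94945 - 246113) + 305014) + (-237/909 + (1/219)*909)) = 1/((-341058 + 305014) + (-237*1/909 + 303/73)) = 1/(-36044 + (-79/303 + 303/73)) = 1/(-36044 + 86042/22119) = 1/(-797171194/22119) = -22119/797171194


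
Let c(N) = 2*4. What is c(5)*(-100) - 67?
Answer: -867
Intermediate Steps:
c(N) = 8
c(5)*(-100) - 67 = 8*(-100) - 67 = -800 - 67 = -867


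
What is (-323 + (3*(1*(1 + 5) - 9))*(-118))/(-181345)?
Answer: -739/181345 ≈ -0.0040751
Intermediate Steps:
(-323 + (3*(1*(1 + 5) - 9))*(-118))/(-181345) = (-323 + (3*(1*6 - 9))*(-118))*(-1/181345) = (-323 + (3*(6 - 9))*(-118))*(-1/181345) = (-323 + (3*(-3))*(-118))*(-1/181345) = (-323 - 9*(-118))*(-1/181345) = (-323 + 1062)*(-1/181345) = 739*(-1/181345) = -739/181345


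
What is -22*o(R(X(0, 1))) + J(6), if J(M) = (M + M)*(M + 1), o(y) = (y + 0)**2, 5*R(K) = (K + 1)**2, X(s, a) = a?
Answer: 1748/25 ≈ 69.920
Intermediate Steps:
R(K) = (1 + K)**2/5 (R(K) = (K + 1)**2/5 = (1 + K)**2/5)
o(y) = y**2
J(M) = 2*M*(1 + M) (J(M) = (2*M)*(1 + M) = 2*M*(1 + M))
-22*o(R(X(0, 1))) + J(6) = -22*(1 + 1)**4/25 + 2*6*(1 + 6) = -22*((1/5)*2**2)**2 + 2*6*7 = -22*((1/5)*4)**2 + 84 = -22*(4/5)**2 + 84 = -22*16/25 + 84 = -352/25 + 84 = 1748/25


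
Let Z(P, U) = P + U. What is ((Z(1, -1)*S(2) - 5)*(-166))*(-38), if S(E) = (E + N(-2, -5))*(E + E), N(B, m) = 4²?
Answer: -31540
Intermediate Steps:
N(B, m) = 16
S(E) = 2*E*(16 + E) (S(E) = (E + 16)*(E + E) = (16 + E)*(2*E) = 2*E*(16 + E))
((Z(1, -1)*S(2) - 5)*(-166))*(-38) = (((1 - 1)*(2*2*(16 + 2)) - 5)*(-166))*(-38) = ((0*(2*2*18) - 5)*(-166))*(-38) = ((0*72 - 5)*(-166))*(-38) = ((0 - 5)*(-166))*(-38) = -5*(-166)*(-38) = 830*(-38) = -31540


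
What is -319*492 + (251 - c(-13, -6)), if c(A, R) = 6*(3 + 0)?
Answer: -156715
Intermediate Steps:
c(A, R) = 18 (c(A, R) = 6*3 = 18)
-319*492 + (251 - c(-13, -6)) = -319*492 + (251 - 1*18) = -156948 + (251 - 18) = -156948 + 233 = -156715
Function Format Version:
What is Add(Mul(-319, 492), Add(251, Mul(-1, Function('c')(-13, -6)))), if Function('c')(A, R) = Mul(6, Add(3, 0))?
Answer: -156715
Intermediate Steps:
Function('c')(A, R) = 18 (Function('c')(A, R) = Mul(6, 3) = 18)
Add(Mul(-319, 492), Add(251, Mul(-1, Function('c')(-13, -6)))) = Add(Mul(-319, 492), Add(251, Mul(-1, 18))) = Add(-156948, Add(251, -18)) = Add(-156948, 233) = -156715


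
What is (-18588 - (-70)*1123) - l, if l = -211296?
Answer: 271318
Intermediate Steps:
(-18588 - (-70)*1123) - l = (-18588 - (-70)*1123) - 1*(-211296) = (-18588 - 1*(-78610)) + 211296 = (-18588 + 78610) + 211296 = 60022 + 211296 = 271318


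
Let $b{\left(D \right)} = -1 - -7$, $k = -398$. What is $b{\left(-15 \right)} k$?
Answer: $-2388$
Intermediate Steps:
$b{\left(D \right)} = 6$ ($b{\left(D \right)} = -1 + 7 = 6$)
$b{\left(-15 \right)} k = 6 \left(-398\right) = -2388$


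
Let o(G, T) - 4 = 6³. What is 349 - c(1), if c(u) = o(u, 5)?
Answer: 129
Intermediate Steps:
o(G, T) = 220 (o(G, T) = 4 + 6³ = 4 + 216 = 220)
c(u) = 220
349 - c(1) = 349 - 1*220 = 349 - 220 = 129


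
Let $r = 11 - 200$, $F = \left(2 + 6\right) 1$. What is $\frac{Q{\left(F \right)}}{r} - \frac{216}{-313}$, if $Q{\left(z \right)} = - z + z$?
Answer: $\frac{216}{313} \approx 0.6901$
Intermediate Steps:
$F = 8$ ($F = 8 \cdot 1 = 8$)
$Q{\left(z \right)} = 0$
$r = -189$
$\frac{Q{\left(F \right)}}{r} - \frac{216}{-313} = \frac{0}{-189} - \frac{216}{-313} = 0 \left(- \frac{1}{189}\right) - - \frac{216}{313} = 0 + \frac{216}{313} = \frac{216}{313}$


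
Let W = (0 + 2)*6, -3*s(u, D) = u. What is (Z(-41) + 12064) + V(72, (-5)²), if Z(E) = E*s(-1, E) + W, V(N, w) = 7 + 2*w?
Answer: 36358/3 ≈ 12119.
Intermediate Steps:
s(u, D) = -u/3
W = 12 (W = 2*6 = 12)
Z(E) = 12 + E/3 (Z(E) = E*(-⅓*(-1)) + 12 = E*(⅓) + 12 = E/3 + 12 = 12 + E/3)
(Z(-41) + 12064) + V(72, (-5)²) = ((12 + (⅓)*(-41)) + 12064) + (7 + 2*(-5)²) = ((12 - 41/3) + 12064) + (7 + 2*25) = (-5/3 + 12064) + (7 + 50) = 36187/3 + 57 = 36358/3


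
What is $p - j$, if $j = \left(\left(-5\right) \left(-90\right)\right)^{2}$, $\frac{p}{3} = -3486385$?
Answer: $-10661655$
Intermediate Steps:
$p = -10459155$ ($p = 3 \left(-3486385\right) = -10459155$)
$j = 202500$ ($j = 450^{2} = 202500$)
$p - j = -10459155 - 202500 = -10661655$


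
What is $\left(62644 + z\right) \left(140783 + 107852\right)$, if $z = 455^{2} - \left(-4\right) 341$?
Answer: $67388289955$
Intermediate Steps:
$z = 208389$ ($z = 207025 - -1364 = 207025 + 1364 = 208389$)
$\left(62644 + z\right) \left(140783 + 107852\right) = \left(62644 + 208389\right) \left(140783 + 107852\right) = 271033 \cdot 248635 = 67388289955$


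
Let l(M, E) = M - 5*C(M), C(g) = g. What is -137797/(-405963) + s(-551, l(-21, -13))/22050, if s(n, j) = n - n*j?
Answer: 2400481081/994609350 ≈ 2.4135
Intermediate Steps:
l(M, E) = -4*M (l(M, E) = M - 5*M = -4*M)
s(n, j) = n - j*n
-137797/(-405963) + s(-551, l(-21, -13))/22050 = -137797/(-405963) - 551*(1 - (-4)*(-21))/22050 = -137797*(-1/405963) - 551*(1 - 1*84)*(1/22050) = 137797/405963 - 551*(1 - 84)*(1/22050) = 137797/405963 - 551*(-83)*(1/22050) = 137797/405963 + 45733*(1/22050) = 137797/405963 + 45733/22050 = 2400481081/994609350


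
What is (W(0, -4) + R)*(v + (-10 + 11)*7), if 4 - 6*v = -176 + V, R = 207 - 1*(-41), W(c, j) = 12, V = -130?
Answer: 45760/3 ≈ 15253.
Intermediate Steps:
R = 248 (R = 207 + 41 = 248)
v = 155/3 (v = ⅔ - (-176 - 130)/6 = ⅔ - ⅙*(-306) = ⅔ + 51 = 155/3 ≈ 51.667)
(W(0, -4) + R)*(v + (-10 + 11)*7) = (12 + 248)*(155/3 + (-10 + 11)*7) = 260*(155/3 + 1*7) = 260*(155/3 + 7) = 260*(176/3) = 45760/3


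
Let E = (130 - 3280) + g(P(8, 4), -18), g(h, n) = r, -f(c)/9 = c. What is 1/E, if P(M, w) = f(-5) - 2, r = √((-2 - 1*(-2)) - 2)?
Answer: -1575/4961251 - I*√2/9922502 ≈ -0.00031746 - 1.4253e-7*I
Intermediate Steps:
f(c) = -9*c
r = I*√2 (r = √((-2 + 2) - 2) = √(0 - 2) = √(-2) = I*√2 ≈ 1.4142*I)
P(M, w) = 43 (P(M, w) = -9*(-5) - 2 = 45 - 2 = 43)
g(h, n) = I*√2
E = -3150 + I*√2 (E = (130 - 3280) + I*√2 = -3150 + I*√2 ≈ -3150.0 + 1.4142*I)
1/E = 1/(-3150 + I*√2)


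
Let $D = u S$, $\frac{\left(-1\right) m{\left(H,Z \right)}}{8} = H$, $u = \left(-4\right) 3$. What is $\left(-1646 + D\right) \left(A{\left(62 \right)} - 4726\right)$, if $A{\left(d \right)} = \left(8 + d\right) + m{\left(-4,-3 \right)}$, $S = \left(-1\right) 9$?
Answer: $7111712$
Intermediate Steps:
$S = -9$
$u = -12$
$m{\left(H,Z \right)} = - 8 H$
$D = 108$ ($D = \left(-12\right) \left(-9\right) = 108$)
$A{\left(d \right)} = 40 + d$ ($A{\left(d \right)} = \left(8 + d\right) - -32 = \left(8 + d\right) + 32 = 40 + d$)
$\left(-1646 + D\right) \left(A{\left(62 \right)} - 4726\right) = \left(-1646 + 108\right) \left(\left(40 + 62\right) - 4726\right) = - 1538 \left(102 - 4726\right) = \left(-1538\right) \left(-4624\right) = 7111712$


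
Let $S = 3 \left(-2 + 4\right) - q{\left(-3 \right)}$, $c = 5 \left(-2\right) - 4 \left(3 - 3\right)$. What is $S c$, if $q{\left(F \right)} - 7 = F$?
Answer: $-20$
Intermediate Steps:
$q{\left(F \right)} = 7 + F$
$c = -10$ ($c = -10 - 0 = -10 + 0 = -10$)
$S = 2$ ($S = 3 \left(-2 + 4\right) - \left(7 - 3\right) = 3 \cdot 2 - 4 = 6 - 4 = 2$)
$S c = 2 \left(-10\right) = -20$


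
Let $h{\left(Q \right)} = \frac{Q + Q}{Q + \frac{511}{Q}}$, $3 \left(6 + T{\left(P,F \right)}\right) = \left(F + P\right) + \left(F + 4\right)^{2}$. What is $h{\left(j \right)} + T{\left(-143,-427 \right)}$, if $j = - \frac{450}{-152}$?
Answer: $\frac{178469566217}{3002161} \approx 59447.0$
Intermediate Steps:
$j = \frac{225}{76}$ ($j = \left(-450\right) \left(- \frac{1}{152}\right) = \frac{225}{76} \approx 2.9605$)
$T{\left(P,F \right)} = -6 + \frac{F}{3} + \frac{P}{3} + \frac{\left(4 + F\right)^{2}}{3}$ ($T{\left(P,F \right)} = -6 + \frac{\left(F + P\right) + \left(F + 4\right)^{2}}{3} = -6 + \frac{\left(F + P\right) + \left(4 + F\right)^{2}}{3} = -6 + \frac{F + P + \left(4 + F\right)^{2}}{3} = -6 + \left(\frac{F}{3} + \frac{P}{3} + \frac{\left(4 + F\right)^{2}}{3}\right) = -6 + \frac{F}{3} + \frac{P}{3} + \frac{\left(4 + F\right)^{2}}{3}$)
$h{\left(Q \right)} = \frac{2 Q}{Q + \frac{511}{Q}}$
$h{\left(j \right)} + T{\left(-143,-427 \right)} = \frac{2 \left(\frac{225}{76}\right)^{2}}{511 + \left(\frac{225}{76}\right)^{2}} + \left(-6 + \frac{1}{3} \left(-427\right) + \frac{1}{3} \left(-143\right) + \frac{\left(4 - 427\right)^{2}}{3}\right) = 2 \cdot \frac{50625}{5776} \frac{1}{511 + \frac{50625}{5776}} - \left(196 - 59643\right) = 2 \cdot \frac{50625}{5776} \frac{1}{\frac{3002161}{5776}} - -59447 = 2 \cdot \frac{50625}{5776} \cdot \frac{5776}{3002161} - -59447 = \frac{101250}{3002161} + 59447 = \frac{178469566217}{3002161}$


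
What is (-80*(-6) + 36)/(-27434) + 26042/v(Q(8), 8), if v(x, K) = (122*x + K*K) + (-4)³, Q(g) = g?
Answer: 4150771/155672 ≈ 26.664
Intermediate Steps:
v(x, K) = -64 + K² + 122*x (v(x, K) = (122*x + K²) - 64 = (K² + 122*x) - 64 = -64 + K² + 122*x)
(-80*(-6) + 36)/(-27434) + 26042/v(Q(8), 8) = (-80*(-6) + 36)/(-27434) + 26042/(-64 + 8² + 122*8) = (480 + 36)*(-1/27434) + 26042/(-64 + 64 + 976) = 516*(-1/27434) + 26042/976 = -6/319 + 26042*(1/976) = -6/319 + 13021/488 = 4150771/155672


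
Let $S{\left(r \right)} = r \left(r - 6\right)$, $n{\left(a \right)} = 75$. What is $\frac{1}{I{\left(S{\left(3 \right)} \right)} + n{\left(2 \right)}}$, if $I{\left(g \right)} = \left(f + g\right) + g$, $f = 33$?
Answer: $\frac{1}{90} \approx 0.011111$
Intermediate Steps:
$S{\left(r \right)} = r \left(-6 + r\right)$
$I{\left(g \right)} = 33 + 2 g$ ($I{\left(g \right)} = \left(33 + g\right) + g = 33 + 2 g$)
$\frac{1}{I{\left(S{\left(3 \right)} \right)} + n{\left(2 \right)}} = \frac{1}{\left(33 + 2 \cdot 3 \left(-6 + 3\right)\right) + 75} = \frac{1}{\left(33 + 2 \cdot 3 \left(-3\right)\right) + 75} = \frac{1}{\left(33 + 2 \left(-9\right)\right) + 75} = \frac{1}{\left(33 - 18\right) + 75} = \frac{1}{15 + 75} = \frac{1}{90}$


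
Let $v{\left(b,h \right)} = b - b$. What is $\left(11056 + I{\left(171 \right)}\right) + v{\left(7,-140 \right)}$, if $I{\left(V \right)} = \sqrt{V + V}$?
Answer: $11056 + 3 \sqrt{38} \approx 11075.0$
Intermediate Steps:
$v{\left(b,h \right)} = 0$
$I{\left(V \right)} = \sqrt{2} \sqrt{V}$ ($I{\left(V \right)} = \sqrt{2 V} = \sqrt{2} \sqrt{V}$)
$\left(11056 + I{\left(171 \right)}\right) + v{\left(7,-140 \right)} = \left(11056 + \sqrt{2} \sqrt{171}\right) + 0 = \left(11056 + \sqrt{2} \cdot 3 \sqrt{19}\right) + 0 = \left(11056 + 3 \sqrt{38}\right) + 0 = 11056 + 3 \sqrt{38}$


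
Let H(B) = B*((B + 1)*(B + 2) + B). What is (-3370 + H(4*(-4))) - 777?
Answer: -7251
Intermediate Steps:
H(B) = B*(B + (1 + B)*(2 + B)) (H(B) = B*((1 + B)*(2 + B) + B) = B*(B + (1 + B)*(2 + B)))
(-3370 + H(4*(-4))) - 777 = (-3370 + (4*(-4))*(2 + (4*(-4))² + 4*(4*(-4)))) - 777 = (-3370 - 16*(2 + (-16)² + 4*(-16))) - 777 = (-3370 - 16*(2 + 256 - 64)) - 777 = (-3370 - 16*194) - 777 = (-3370 - 3104) - 777 = -6474 - 777 = -7251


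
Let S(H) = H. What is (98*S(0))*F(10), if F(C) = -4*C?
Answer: 0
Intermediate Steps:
(98*S(0))*F(10) = (98*0)*(-4*10) = 0*(-40) = 0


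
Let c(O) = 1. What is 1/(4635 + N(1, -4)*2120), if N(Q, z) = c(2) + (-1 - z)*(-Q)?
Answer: 1/395 ≈ 0.0025316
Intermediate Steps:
N(Q, z) = 1 - Q*(-1 - z) (N(Q, z) = 1 + (-1 - z)*(-Q) = 1 - Q*(-1 - z))
1/(4635 + N(1, -4)*2120) = 1/(4635 + (1 + 1 + 1*(-4))*2120) = 1/(4635 + (1 + 1 - 4)*2120) = 1/(4635 - 2*2120) = 1/(4635 - 4240) = 1/395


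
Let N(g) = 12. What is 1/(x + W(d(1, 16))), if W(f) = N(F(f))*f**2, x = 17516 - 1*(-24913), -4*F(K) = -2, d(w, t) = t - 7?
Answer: 1/43401 ≈ 2.3041e-5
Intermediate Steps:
d(w, t) = -7 + t
F(K) = 1/2 (F(K) = -1/4*(-2) = 1/2)
x = 42429 (x = 17516 + 24913 = 42429)
W(f) = 12*f**2
1/(x + W(d(1, 16))) = 1/(42429 + 12*(-7 + 16)**2) = 1/(42429 + 12*9**2) = 1/(42429 + 12*81) = 1/(42429 + 972) = 1/43401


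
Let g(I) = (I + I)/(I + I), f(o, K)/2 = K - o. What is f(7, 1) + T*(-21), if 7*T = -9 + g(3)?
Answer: 12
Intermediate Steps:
f(o, K) = -2*o + 2*K (f(o, K) = 2*(K - o) = -2*o + 2*K)
g(I) = 1 (g(I) = (2*I)/((2*I)) = (2*I)*(1/(2*I)) = 1)
T = -8/7 (T = (-9 + 1)/7 = (⅐)*(-8) = -8/7 ≈ -1.1429)
f(7, 1) + T*(-21) = (-2*7 + 2*1) - 8/7*(-21) = (-14 + 2) + 24 = -12 + 24 = 12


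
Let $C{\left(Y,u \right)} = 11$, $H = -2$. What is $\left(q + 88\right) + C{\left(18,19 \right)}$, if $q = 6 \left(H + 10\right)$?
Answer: $147$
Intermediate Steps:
$q = 48$ ($q = 6 \left(-2 + 10\right) = 6 \cdot 8 = 48$)
$\left(q + 88\right) + C{\left(18,19 \right)} = \left(48 + 88\right) + 11 = 136 + 11 = 147$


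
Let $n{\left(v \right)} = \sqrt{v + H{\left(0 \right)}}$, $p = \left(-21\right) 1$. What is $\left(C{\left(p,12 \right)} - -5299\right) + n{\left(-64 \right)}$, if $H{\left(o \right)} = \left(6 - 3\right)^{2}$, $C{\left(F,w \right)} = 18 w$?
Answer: $5515 + i \sqrt{55} \approx 5515.0 + 7.4162 i$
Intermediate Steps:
$p = -21$
$H{\left(o \right)} = 9$ ($H{\left(o \right)} = 3^{2} = 9$)
$n{\left(v \right)} = \sqrt{9 + v}$ ($n{\left(v \right)} = \sqrt{v + 9} = \sqrt{9 + v}$)
$\left(C{\left(p,12 \right)} - -5299\right) + n{\left(-64 \right)} = \left(18 \cdot 12 - -5299\right) + \sqrt{9 - 64} = \left(216 + 5299\right) + \sqrt{-55} = 5515 + i \sqrt{55}$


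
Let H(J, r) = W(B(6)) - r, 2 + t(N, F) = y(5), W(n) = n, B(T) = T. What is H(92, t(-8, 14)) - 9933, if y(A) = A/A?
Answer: -9926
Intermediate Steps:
y(A) = 1
t(N, F) = -1 (t(N, F) = -2 + 1 = -1)
H(J, r) = 6 - r
H(92, t(-8, 14)) - 9933 = (6 - 1*(-1)) - 9933 = (6 + 1) - 9933 = 7 - 9933 = -9926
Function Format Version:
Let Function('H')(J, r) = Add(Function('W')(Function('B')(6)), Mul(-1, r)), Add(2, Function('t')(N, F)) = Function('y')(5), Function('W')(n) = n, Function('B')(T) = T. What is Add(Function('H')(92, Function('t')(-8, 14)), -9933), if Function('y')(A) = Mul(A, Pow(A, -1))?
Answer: -9926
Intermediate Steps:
Function('y')(A) = 1
Function('t')(N, F) = -1 (Function('t')(N, F) = Add(-2, 1) = -1)
Function('H')(J, r) = Add(6, Mul(-1, r))
Add(Function('H')(92, Function('t')(-8, 14)), -9933) = Add(Add(6, Mul(-1, -1)), -9933) = Add(Add(6, 1), -9933) = Add(7, -9933) = -9926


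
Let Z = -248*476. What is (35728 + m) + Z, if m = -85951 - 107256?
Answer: -275527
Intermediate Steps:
m = -193207
Z = -118048
(35728 + m) + Z = (35728 - 193207) - 118048 = -157479 - 118048 = -275527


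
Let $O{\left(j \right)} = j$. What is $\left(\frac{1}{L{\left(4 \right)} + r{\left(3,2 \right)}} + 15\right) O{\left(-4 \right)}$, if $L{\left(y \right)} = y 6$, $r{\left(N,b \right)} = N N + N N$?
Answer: $- \frac{1262}{21} \approx -60.095$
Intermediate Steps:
$r{\left(N,b \right)} = 2 N^{2}$ ($r{\left(N,b \right)} = N^{2} + N^{2} = 2 N^{2}$)
$L{\left(y \right)} = 6 y$
$\left(\frac{1}{L{\left(4 \right)} + r{\left(3,2 \right)}} + 15\right) O{\left(-4 \right)} = \left(\frac{1}{6 \cdot 4 + 2 \cdot 3^{2}} + 15\right) \left(-4\right) = \left(\frac{1}{24 + 2 \cdot 9} + 15\right) \left(-4\right) = \left(\frac{1}{24 + 18} + 15\right) \left(-4\right) = \left(\frac{1}{42} + 15\right) \left(-4\right) = \frac{631}{42} \left(-4\right) = - \frac{1262}{21}$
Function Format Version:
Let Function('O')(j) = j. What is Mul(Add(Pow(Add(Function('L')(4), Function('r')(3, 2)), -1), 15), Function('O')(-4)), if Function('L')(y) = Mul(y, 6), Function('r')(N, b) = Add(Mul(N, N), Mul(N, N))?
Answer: Rational(-1262, 21) ≈ -60.095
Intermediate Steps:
Function('r')(N, b) = Mul(2, Pow(N, 2)) (Function('r')(N, b) = Add(Pow(N, 2), Pow(N, 2)) = Mul(2, Pow(N, 2)))
Function('L')(y) = Mul(6, y)
Mul(Add(Pow(Add(Function('L')(4), Function('r')(3, 2)), -1), 15), Function('O')(-4)) = Mul(Add(Pow(Add(Mul(6, 4), Mul(2, Pow(3, 2))), -1), 15), -4) = Mul(Add(Pow(Add(24, Mul(2, 9)), -1), 15), -4) = Mul(Add(Pow(Add(24, 18), -1), 15), -4) = Mul(Add(Pow(42, -1), 15), -4) = Mul(Add(Rational(1, 42), 15), -4) = Mul(Rational(631, 42), -4) = Rational(-1262, 21)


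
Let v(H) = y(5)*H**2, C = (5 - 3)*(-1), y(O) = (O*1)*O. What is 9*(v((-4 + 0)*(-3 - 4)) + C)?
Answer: 176382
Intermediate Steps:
y(O) = O**2 (y(O) = O*O = O**2)
C = -2 (C = 2*(-1) = -2)
v(H) = 25*H**2 (v(H) = 5**2*H**2 = 25*H**2)
9*(v((-4 + 0)*(-3 - 4)) + C) = 9*(25*((-4 + 0)*(-3 - 4))**2 - 2) = 9*(25*(-4*(-7))**2 - 2) = 9*(25*28**2 - 2) = 9*(25*784 - 2) = 9*(19600 - 2) = 9*19598 = 176382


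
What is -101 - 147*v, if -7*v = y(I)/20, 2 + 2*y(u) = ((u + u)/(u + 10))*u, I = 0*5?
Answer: -2041/20 ≈ -102.05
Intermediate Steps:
I = 0
y(u) = -1 + u²/(10 + u) (y(u) = -1 + (((u + u)/(u + 10))*u)/2 = -1 + (((2*u)/(10 + u))*u)/2 = -1 + ((2*u/(10 + u))*u)/2 = -1 + (2*u²/(10 + u))/2 = -1 + u²/(10 + u))
v = 1/140 (v = -(-10 + 0² - 1*0)/(10 + 0)/(7*20) = -(-10 + 0 + 0)/10/(7*20) = -(⅒)*(-10)/(7*20) = -(-1)/(7*20) = -⅐*(-1/20) = 1/140 ≈ 0.0071429)
-101 - 147*v = -101 - 147*1/140 = -101 - 21/20 = -2041/20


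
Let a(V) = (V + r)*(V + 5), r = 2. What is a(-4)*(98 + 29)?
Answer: -254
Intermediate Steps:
a(V) = (2 + V)*(5 + V) (a(V) = (V + 2)*(V + 5) = (2 + V)*(5 + V))
a(-4)*(98 + 29) = (10 + (-4)**2 + 7*(-4))*(98 + 29) = (10 + 16 - 28)*127 = -2*127 = -254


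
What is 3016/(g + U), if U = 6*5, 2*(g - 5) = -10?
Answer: 1508/15 ≈ 100.53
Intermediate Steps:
g = 0 (g = 5 + (½)*(-10) = 5 - 5 = 0)
U = 30
3016/(g + U) = 3016/(0 + 30) = 3016/30 = 3016*(1/30) = 1508/15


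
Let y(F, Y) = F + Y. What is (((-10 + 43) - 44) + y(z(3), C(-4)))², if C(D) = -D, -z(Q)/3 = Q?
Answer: 256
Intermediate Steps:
z(Q) = -3*Q
(((-10 + 43) - 44) + y(z(3), C(-4)))² = (((-10 + 43) - 44) + (-3*3 - 1*(-4)))² = ((33 - 44) + (-9 + 4))² = (-11 - 5)² = (-16)² = 256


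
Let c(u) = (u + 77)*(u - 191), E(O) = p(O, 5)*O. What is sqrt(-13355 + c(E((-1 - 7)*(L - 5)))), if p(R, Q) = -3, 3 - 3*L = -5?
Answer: I*sqrt(18542) ≈ 136.17*I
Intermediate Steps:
L = 8/3 (L = 1 - 1/3*(-5) = 1 + 5/3 = 8/3 ≈ 2.6667)
E(O) = -3*O
c(u) = (-191 + u)*(77 + u) (c(u) = (77 + u)*(-191 + u) = (-191 + u)*(77 + u))
sqrt(-13355 + c(E((-1 - 7)*(L - 5)))) = sqrt(-13355 + (-14707 + (-3*(-1 - 7)*(8/3 - 5))**2 - (-342)*(-1 - 7)*(8/3 - 5))) = sqrt(-13355 + (-14707 + (-(-24)*(-7)/3)**2 - (-342)*(-8*(-7/3)))) = sqrt(-13355 + (-14707 + (-3*56/3)**2 - (-342)*56/3)) = sqrt(-13355 + (-14707 + (-56)**2 - 114*(-56))) = sqrt(-13355 + (-14707 + 3136 + 6384)) = sqrt(-13355 - 5187) = sqrt(-18542) = I*sqrt(18542)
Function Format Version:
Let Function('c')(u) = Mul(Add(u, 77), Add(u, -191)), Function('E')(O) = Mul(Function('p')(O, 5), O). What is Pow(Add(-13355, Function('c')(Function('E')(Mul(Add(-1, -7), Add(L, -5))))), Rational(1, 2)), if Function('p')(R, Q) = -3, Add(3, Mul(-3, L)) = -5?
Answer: Mul(I, Pow(18542, Rational(1, 2))) ≈ Mul(136.17, I)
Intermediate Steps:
L = Rational(8, 3) (L = Add(1, Mul(Rational(-1, 3), -5)) = Add(1, Rational(5, 3)) = Rational(8, 3) ≈ 2.6667)
Function('E')(O) = Mul(-3, O)
Function('c')(u) = Mul(Add(-191, u), Add(77, u)) (Function('c')(u) = Mul(Add(77, u), Add(-191, u)) = Mul(Add(-191, u), Add(77, u)))
Pow(Add(-13355, Function('c')(Function('E')(Mul(Add(-1, -7), Add(L, -5))))), Rational(1, 2)) = Pow(Add(-13355, Add(-14707, Pow(Mul(-3, Mul(Add(-1, -7), Add(Rational(8, 3), -5))), 2), Mul(-114, Mul(-3, Mul(Add(-1, -7), Add(Rational(8, 3), -5)))))), Rational(1, 2)) = Pow(Add(-13355, Add(-14707, Pow(Mul(-3, Mul(-8, Rational(-7, 3))), 2), Mul(-114, Mul(-3, Mul(-8, Rational(-7, 3)))))), Rational(1, 2)) = Pow(Add(-13355, Add(-14707, Pow(Mul(-3, Rational(56, 3)), 2), Mul(-114, Mul(-3, Rational(56, 3))))), Rational(1, 2)) = Pow(Add(-13355, Add(-14707, Pow(-56, 2), Mul(-114, -56))), Rational(1, 2)) = Pow(Add(-13355, Add(-14707, 3136, 6384)), Rational(1, 2)) = Pow(Add(-13355, -5187), Rational(1, 2)) = Pow(-18542, Rational(1, 2)) = Mul(I, Pow(18542, Rational(1, 2)))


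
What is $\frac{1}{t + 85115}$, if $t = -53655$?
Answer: $\frac{1}{31460} \approx 3.1786 \cdot 10^{-5}$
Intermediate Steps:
$\frac{1}{t + 85115} = \frac{1}{-53655 + 85115} = \frac{1}{31460}$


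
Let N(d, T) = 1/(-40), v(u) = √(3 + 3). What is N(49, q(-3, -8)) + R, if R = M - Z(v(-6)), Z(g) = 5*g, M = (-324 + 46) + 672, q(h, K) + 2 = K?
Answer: 15759/40 - 5*√6 ≈ 381.73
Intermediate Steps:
v(u) = √6
q(h, K) = -2 + K
M = 394 (M = -278 + 672 = 394)
N(d, T) = -1/40
R = 394 - 5*√6 ≈ 381.75
N(49, q(-3, -8)) + R = -1/40 + (394 - 5*√6) = 15759/40 - 5*√6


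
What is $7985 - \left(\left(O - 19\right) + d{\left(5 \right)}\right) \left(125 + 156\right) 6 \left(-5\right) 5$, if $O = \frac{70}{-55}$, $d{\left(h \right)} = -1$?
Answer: $- \frac{9775265}{11} \approx -8.8866 \cdot 10^{5}$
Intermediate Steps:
$O = - \frac{14}{11}$ ($O = 70 \left(- \frac{1}{55}\right) = - \frac{14}{11} \approx -1.2727$)
$7985 - \left(\left(O - 19\right) + d{\left(5 \right)}\right) \left(125 + 156\right) 6 \left(-5\right) 5 = 7985 - \left(\left(- \frac{14}{11} - 19\right) - 1\right) \left(125 + 156\right) 6 \left(-5\right) 5 = 7985 - \left(\left(- \frac{14}{11} - 19\right) - 1\right) 281 \left(\left(-30\right) 5\right) = 7985 - \left(- \frac{223}{11} - 1\right) 281 \left(-150\right) = 7985 - \left(- \frac{234}{11}\right) 281 \left(-150\right) = 7985 - \left(- \frac{65754}{11}\right) \left(-150\right) = 7985 - \frac{9863100}{11} = - \frac{9775265}{11}$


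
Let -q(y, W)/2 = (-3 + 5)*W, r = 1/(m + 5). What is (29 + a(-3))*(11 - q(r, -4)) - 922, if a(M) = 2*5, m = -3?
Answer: -1117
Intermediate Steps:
a(M) = 10
r = ½ (r = 1/(-3 + 5) = 1/2 = ½ ≈ 0.50000)
q(y, W) = -4*W (q(y, W) = -2*(-3 + 5)*W = -4*W)
(29 + a(-3))*(11 - q(r, -4)) - 922 = (29 + 10)*(11 - (-4)*(-4)) - 922 = 39*(11 - 1*16) - 922 = 39*(11 - 16) - 922 = 39*(-5) - 922 = -195 - 922 = -1117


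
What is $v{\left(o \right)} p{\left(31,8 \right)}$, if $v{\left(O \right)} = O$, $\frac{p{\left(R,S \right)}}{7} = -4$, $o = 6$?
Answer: $-168$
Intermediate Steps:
$p{\left(R,S \right)} = -28$ ($p{\left(R,S \right)} = 7 \left(-4\right) = -28$)
$v{\left(o \right)} p{\left(31,8 \right)} = 6 \left(-28\right) = -168$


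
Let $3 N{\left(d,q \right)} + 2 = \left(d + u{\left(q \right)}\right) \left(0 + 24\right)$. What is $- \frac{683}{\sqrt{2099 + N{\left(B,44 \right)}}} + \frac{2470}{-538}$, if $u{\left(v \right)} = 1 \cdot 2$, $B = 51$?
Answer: $- \frac{1235}{269} - \frac{683 \sqrt{22701}}{7567} \approx -18.19$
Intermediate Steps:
$u{\left(v \right)} = 2$
$N{\left(d,q \right)} = \frac{46}{3} + 8 d$ ($N{\left(d,q \right)} = - \frac{2}{3} + \frac{\left(d + 2\right) \left(0 + 24\right)}{3} = - \frac{2}{3} + \frac{\left(2 + d\right) 24}{3} = - \frac{2}{3} + \frac{48 + 24 d}{3} = - \frac{2}{3} + \left(16 + 8 d\right) = \frac{46}{3} + 8 d$)
$- \frac{683}{\sqrt{2099 + N{\left(B,44 \right)}}} + \frac{2470}{-538} = - \frac{683}{\sqrt{2099 + \left(\frac{46}{3} + 8 \cdot 51\right)}} + \frac{2470}{-538} = - \frac{683}{\sqrt{2099 + \left(\frac{46}{3} + 408\right)}} + 2470 \left(- \frac{1}{538}\right) = - \frac{683}{\sqrt{2099 + \frac{1270}{3}}} - \frac{1235}{269} = - \frac{683}{\sqrt{\frac{7567}{3}}} - \frac{1235}{269} = - \frac{683}{\frac{1}{3} \sqrt{22701}} - \frac{1235}{269} = - 683 \frac{\sqrt{22701}}{7567} - \frac{1235}{269} = - \frac{683 \sqrt{22701}}{7567} - \frac{1235}{269} = - \frac{1235}{269} - \frac{683 \sqrt{22701}}{7567}$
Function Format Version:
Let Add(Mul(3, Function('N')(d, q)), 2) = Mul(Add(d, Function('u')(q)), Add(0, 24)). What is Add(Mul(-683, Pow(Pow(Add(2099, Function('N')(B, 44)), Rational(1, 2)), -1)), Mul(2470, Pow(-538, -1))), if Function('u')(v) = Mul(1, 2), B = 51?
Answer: Add(Rational(-1235, 269), Mul(Rational(-683, 7567), Pow(22701, Rational(1, 2)))) ≈ -18.190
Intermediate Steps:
Function('u')(v) = 2
Function('N')(d, q) = Add(Rational(46, 3), Mul(8, d)) (Function('N')(d, q) = Add(Rational(-2, 3), Mul(Rational(1, 3), Mul(Add(d, 2), Add(0, 24)))) = Add(Rational(-2, 3), Mul(Rational(1, 3), Mul(Add(2, d), 24))) = Add(Rational(-2, 3), Mul(Rational(1, 3), Add(48, Mul(24, d)))) = Add(Rational(-2, 3), Add(16, Mul(8, d))) = Add(Rational(46, 3), Mul(8, d)))
Add(Mul(-683, Pow(Pow(Add(2099, Function('N')(B, 44)), Rational(1, 2)), -1)), Mul(2470, Pow(-538, -1))) = Add(Mul(-683, Pow(Pow(Add(2099, Add(Rational(46, 3), Mul(8, 51))), Rational(1, 2)), -1)), Mul(2470, Pow(-538, -1))) = Add(Mul(-683, Pow(Pow(Add(2099, Add(Rational(46, 3), 408)), Rational(1, 2)), -1)), Mul(2470, Rational(-1, 538))) = Add(Mul(-683, Pow(Pow(Add(2099, Rational(1270, 3)), Rational(1, 2)), -1)), Rational(-1235, 269)) = Add(Mul(-683, Pow(Pow(Rational(7567, 3), Rational(1, 2)), -1)), Rational(-1235, 269)) = Add(Mul(-683, Pow(Mul(Rational(1, 3), Pow(22701, Rational(1, 2))), -1)), Rational(-1235, 269)) = Add(Mul(-683, Mul(Rational(1, 7567), Pow(22701, Rational(1, 2)))), Rational(-1235, 269)) = Add(Mul(Rational(-683, 7567), Pow(22701, Rational(1, 2))), Rational(-1235, 269)) = Add(Rational(-1235, 269), Mul(Rational(-683, 7567), Pow(22701, Rational(1, 2))))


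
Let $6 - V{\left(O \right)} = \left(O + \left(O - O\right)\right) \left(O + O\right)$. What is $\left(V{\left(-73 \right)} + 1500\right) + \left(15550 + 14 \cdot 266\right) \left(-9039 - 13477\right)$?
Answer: $-433982536$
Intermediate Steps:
$V{\left(O \right)} = 6 - 2 O^{2}$ ($V{\left(O \right)} = 6 - \left(O + \left(O - O\right)\right) \left(O + O\right) = 6 - \left(O + 0\right) 2 O = 6 - O 2 O = 6 - 2 O^{2}$)
$\left(V{\left(-73 \right)} + 1500\right) + \left(15550 + 14 \cdot 266\right) \left(-9039 - 13477\right) = \left(\left(6 - 2 \left(-73\right)^{2}\right) + 1500\right) + \left(15550 + 14 \cdot 266\right) \left(-9039 - 13477\right) = \left(\left(6 - 10658\right) + 1500\right) + \left(15550 + 3724\right) \left(-22516\right) = \left(\left(6 - 10658\right) + 1500\right) + 19274 \left(-22516\right) = \left(-10652 + 1500\right) - 433973384 = -9152 - 433973384 = -433982536$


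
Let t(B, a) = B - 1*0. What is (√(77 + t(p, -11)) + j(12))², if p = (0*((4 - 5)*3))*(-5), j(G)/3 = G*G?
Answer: (432 + √77)² ≈ 1.9428e+5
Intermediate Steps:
j(G) = 3*G² (j(G) = 3*(G*G) = 3*G²)
p = 0 (p = (0*(-1*3))*(-5) = (0*(-3))*(-5) = 0*(-5) = 0)
t(B, a) = B (t(B, a) = B + 0 = B)
(√(77 + t(p, -11)) + j(12))² = (√(77 + 0) + 3*12²)² = (√77 + 3*144)² = (√77 + 432)² = (432 + √77)²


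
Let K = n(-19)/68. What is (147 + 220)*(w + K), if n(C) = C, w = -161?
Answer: -4024889/68 ≈ -59190.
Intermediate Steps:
K = -19/68 ≈ -0.27941
(147 + 220)*(w + K) = (147 + 220)*(-161 - 19/68) = 367*(-10967/68) = -4024889/68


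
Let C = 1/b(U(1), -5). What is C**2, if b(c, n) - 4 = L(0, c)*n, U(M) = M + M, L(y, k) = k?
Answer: 1/36 ≈ 0.027778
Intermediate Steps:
U(M) = 2*M
b(c, n) = 4 + c*n
C = -1/6 (C = 1/(4 + (2*1)*(-5)) = 1/(4 + 2*(-5)) = 1/(4 - 10) = 1/(-6) = -1/6 ≈ -0.16667)
C**2 = (-1/6)**2 = 1/36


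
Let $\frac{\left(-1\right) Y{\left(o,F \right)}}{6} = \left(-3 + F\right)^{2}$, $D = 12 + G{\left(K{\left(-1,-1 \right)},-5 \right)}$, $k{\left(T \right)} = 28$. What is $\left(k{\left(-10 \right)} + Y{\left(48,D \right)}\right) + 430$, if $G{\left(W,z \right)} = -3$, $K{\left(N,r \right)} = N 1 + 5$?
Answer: $242$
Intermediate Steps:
$K{\left(N,r \right)} = 5 + N$ ($K{\left(N,r \right)} = N + 5 = 5 + N$)
$D = 9$ ($D = 12 - 3 = 9$)
$Y{\left(o,F \right)} = - 6 \left(-3 + F\right)^{2}$
$\left(k{\left(-10 \right)} + Y{\left(48,D \right)}\right) + 430 = \left(28 - 6 \left(-3 + 9\right)^{2}\right) + 430 = \left(28 - 6 \cdot 6^{2}\right) + 430 = \left(28 - 216\right) + 430 = -188 + 430 = 242$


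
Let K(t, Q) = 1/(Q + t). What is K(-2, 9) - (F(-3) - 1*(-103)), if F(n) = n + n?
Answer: -678/7 ≈ -96.857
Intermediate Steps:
F(n) = 2*n
K(-2, 9) - (F(-3) - 1*(-103)) = 1/(9 - 2) - (2*(-3) - 1*(-103)) = 1/7 - (-6 + 103) = ⅐ - 1*97 = ⅐ - 97 = -678/7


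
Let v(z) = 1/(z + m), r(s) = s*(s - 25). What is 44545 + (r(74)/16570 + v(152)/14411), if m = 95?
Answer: 1313665156690631/29490598345 ≈ 44545.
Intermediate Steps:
r(s) = s*(-25 + s)
v(z) = 1/(95 + z) (v(z) = 1/(z + 95) = 1/(95 + z))
44545 + (r(74)/16570 + v(152)/14411) = 44545 + ((74*(-25 + 74))/16570 + 1/((95 + 152)*14411)) = 44545 + ((74*49)*(1/16570) + (1/14411)/247) = 44545 + (3626*(1/16570) + (1/247)*(1/14411)) = 44545 + (1813/8285 + 1/3559517) = 44545 + 6453412606/29490598345 = 1313665156690631/29490598345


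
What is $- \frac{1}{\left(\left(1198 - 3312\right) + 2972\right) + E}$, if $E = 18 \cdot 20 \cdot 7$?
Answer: $- \frac{1}{3378} \approx -0.00029603$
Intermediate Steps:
$E = 2520$ ($E = 360 \cdot 7 = 2520$)
$- \frac{1}{\left(\left(1198 - 3312\right) + 2972\right) + E} = - \frac{1}{\left(\left(1198 - 3312\right) + 2972\right) + 2520} = - \frac{1}{\left(-2114 + 2972\right) + 2520} = - \frac{1}{858 + 2520} = - \frac{1}{3378}$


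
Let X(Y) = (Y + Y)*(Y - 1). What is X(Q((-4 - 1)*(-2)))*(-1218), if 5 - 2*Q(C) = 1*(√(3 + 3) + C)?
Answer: -24969 - 7308*√6 ≈ -42870.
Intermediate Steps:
Q(C) = 5/2 - C/2 - √6/2 (Q(C) = 5/2 - (√(3 + 3) + C)/2 = 5/2 - (√6 + C)/2 = 5/2 - (C + √6)/2 = 5/2 + (-C/2 - √6/2) = 5/2 - C/2 - √6/2)
X(Y) = 2*Y*(-1 + Y) (X(Y) = (2*Y)*(-1 + Y) = 2*Y*(-1 + Y))
X(Q((-4 - 1)*(-2)))*(-1218) = (2*(5/2 - (-4 - 1)*(-2)/2 - √6/2)*(-1 + (5/2 - (-4 - 1)*(-2)/2 - √6/2)))*(-1218) = (2*(5/2 - (-5)*(-2)/2 - √6/2)*(-1 + (5/2 - (-5)*(-2)/2 - √6/2)))*(-1218) = (2*(5/2 - ½*10 - √6/2)*(-1 + (5/2 - ½*10 - √6/2)))*(-1218) = (2*(5/2 - 5 - √6/2)*(-1 + (5/2 - 5 - √6/2)))*(-1218) = (2*(-5/2 - √6/2)*(-1 + (-5/2 - √6/2)))*(-1218) = (2*(-5/2 - √6/2)*(-7/2 - √6/2))*(-1218) = (2*(-7/2 - √6/2)*(-5/2 - √6/2))*(-1218) = -2436*(-7/2 - √6/2)*(-5/2 - √6/2)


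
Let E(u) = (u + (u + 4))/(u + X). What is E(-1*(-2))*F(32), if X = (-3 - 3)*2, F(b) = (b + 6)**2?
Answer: -5776/5 ≈ -1155.2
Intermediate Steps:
F(b) = (6 + b)**2
X = -12 (X = -6*2 = -12)
E(u) = (4 + 2*u)/(-12 + u) (E(u) = (u + (u + 4))/(u - 12) = (u + (4 + u))/(-12 + u) = (4 + 2*u)/(-12 + u))
E(-1*(-2))*F(32) = (2*(2 - 1*(-2))/(-12 - 1*(-2)))*(6 + 32)**2 = (2*(2 + 2)/(-12 + 2))*38**2 = (2*4/(-10))*1444 = (2*(-1/10)*4)*1444 = -4/5*1444 = -5776/5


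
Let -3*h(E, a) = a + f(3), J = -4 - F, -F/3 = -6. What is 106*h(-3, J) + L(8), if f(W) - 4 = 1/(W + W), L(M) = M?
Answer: 5743/9 ≈ 638.11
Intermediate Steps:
F = 18 (F = -3*(-6) = 18)
f(W) = 4 + 1/(2*W) (f(W) = 4 + 1/(W + W) = 4 + 1/(2*W))
J = -22 (J = -4 - 1*18 = -4 - 18 = -22)
h(E, a) = -25/18 - a/3 (h(E, a) = -(a + (4 + (½)/3))/3 = -(a + (4 + (½)*(⅓)))/3 = -(a + (4 + ⅙))/3 = -(a + 25/6)/3 = -(25/6 + a)/3 = -25/18 - a/3)
106*h(-3, J) + L(8) = 106*(-25/18 - ⅓*(-22)) + 8 = 106*(-25/18 + 22/3) + 8 = 106*(107/18) + 8 = 5671/9 + 8 = 5743/9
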